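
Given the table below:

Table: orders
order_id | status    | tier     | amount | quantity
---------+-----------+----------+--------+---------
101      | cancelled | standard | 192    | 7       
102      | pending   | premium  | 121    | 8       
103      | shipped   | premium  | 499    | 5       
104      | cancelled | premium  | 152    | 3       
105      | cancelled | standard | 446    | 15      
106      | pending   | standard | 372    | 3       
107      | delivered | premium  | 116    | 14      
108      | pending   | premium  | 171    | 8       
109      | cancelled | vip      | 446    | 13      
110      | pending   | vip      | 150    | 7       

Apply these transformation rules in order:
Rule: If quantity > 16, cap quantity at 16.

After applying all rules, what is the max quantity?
15

Step 1: Original maximum quantity = 15
Step 2: Check cap of 16 against maximum
Step 3: No records exceed the cap (max 15 <= cap 16), so no capping applies
Step 4: Maximum after transformation = 15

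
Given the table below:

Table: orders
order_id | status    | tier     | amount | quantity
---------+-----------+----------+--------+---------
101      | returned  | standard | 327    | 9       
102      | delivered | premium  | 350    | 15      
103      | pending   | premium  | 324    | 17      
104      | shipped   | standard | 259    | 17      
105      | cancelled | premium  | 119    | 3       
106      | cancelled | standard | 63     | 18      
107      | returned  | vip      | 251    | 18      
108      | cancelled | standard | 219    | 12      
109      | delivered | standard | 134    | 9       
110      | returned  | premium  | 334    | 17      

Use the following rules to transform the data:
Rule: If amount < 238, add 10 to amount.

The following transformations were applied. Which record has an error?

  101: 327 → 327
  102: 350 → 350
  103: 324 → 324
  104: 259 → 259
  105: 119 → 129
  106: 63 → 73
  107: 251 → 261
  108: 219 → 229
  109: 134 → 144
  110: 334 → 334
Record 107 has an error. The correct transformed value should be 251, not 261.

Step 1: Check each record against the rule
Step 2: Record 107 has amount = 251
Step 3: Since 251 >= 238, the bonus should not have been applied
Step 4: Correct value = 251, but claimed value = 261
Conclusion: Record 107 has the error.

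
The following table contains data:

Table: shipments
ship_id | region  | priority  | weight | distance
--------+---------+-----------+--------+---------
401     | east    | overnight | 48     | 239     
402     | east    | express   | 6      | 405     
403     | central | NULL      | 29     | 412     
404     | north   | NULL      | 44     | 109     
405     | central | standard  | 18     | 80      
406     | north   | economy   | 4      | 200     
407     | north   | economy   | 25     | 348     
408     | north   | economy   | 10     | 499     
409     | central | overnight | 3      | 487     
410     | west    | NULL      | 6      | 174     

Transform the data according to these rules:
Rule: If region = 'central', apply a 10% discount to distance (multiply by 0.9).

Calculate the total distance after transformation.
2855.1

Step 1: Records with region = 'central' have total distance = 979
Step 2: Apply multiplier: 979 × 0.9 = 881.1
Step 3: Other records total: 1974
Step 4: Final sum = 881.1 + 1974 = 2855.1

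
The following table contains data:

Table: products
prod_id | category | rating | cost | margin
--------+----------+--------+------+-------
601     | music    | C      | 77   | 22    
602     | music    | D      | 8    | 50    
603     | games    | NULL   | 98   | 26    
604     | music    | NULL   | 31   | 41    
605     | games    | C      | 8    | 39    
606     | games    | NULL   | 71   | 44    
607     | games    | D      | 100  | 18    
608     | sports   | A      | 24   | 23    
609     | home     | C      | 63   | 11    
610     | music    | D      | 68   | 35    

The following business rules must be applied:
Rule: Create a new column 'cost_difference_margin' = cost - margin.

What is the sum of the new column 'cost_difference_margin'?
239

Step 1: For each record, compute cost - margin
Example calculations:
  77 - 22 = 55
  8 - 50 = -42
  98 - 26 = 72
  ...
Step 2: Sum all derived values
Step 3: Total = 239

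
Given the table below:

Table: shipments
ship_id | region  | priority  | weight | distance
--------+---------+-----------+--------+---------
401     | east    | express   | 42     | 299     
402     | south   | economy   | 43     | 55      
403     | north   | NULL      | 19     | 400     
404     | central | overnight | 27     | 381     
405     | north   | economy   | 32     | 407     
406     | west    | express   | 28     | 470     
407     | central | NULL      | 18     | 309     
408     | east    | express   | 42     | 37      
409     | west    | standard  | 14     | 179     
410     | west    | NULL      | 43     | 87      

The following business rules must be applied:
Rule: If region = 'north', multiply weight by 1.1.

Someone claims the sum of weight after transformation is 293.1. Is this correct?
No, the correct result is 313.1.

Step 1: Calculate the correct sum after transformation
Step 2: Apply multiplier 1.1 to records where region = 'north'
Step 3: Correct result = 313.1
Step 4: Claimed result = 293.1
Step 5: 313.1 ≠ 293.1
Conclusion: The claimed result is incorrect. The correct answer is 313.1.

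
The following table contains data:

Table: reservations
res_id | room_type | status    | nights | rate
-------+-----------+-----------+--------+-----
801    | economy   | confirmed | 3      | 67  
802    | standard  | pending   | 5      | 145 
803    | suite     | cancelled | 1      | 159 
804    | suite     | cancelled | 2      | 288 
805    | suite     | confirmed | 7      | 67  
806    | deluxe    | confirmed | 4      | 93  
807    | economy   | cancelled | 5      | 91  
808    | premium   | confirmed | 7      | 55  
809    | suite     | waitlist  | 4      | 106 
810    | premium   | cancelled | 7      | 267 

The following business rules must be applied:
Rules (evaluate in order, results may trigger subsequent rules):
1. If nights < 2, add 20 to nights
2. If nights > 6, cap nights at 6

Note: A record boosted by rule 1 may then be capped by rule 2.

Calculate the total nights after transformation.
47

Step 1: Apply rule 1 to records with nights < 2
  - 1 records get bonus of 20
  - Of these, 1 records then exceed 6 and get capped
Step 2: Apply rule 2 to records with nights > 6
  - 3 records (original) are capped
Step 3: Calculate final sum = 47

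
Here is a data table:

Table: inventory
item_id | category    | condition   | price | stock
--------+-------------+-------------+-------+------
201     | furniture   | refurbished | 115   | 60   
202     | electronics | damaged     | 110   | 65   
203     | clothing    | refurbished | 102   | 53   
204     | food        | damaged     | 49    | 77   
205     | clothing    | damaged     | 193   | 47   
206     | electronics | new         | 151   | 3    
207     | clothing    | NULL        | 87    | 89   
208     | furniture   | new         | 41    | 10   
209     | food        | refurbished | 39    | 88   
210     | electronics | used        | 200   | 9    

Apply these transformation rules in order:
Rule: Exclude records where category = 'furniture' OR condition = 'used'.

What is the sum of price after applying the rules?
731

Step 1: Find records where category = 'furniture' OR condition = 'used'
Step 2: 3 records match, summing to 356
Step 3: Original sum: 1087
Step 4: Remaining sum = 1087 - 356 = 731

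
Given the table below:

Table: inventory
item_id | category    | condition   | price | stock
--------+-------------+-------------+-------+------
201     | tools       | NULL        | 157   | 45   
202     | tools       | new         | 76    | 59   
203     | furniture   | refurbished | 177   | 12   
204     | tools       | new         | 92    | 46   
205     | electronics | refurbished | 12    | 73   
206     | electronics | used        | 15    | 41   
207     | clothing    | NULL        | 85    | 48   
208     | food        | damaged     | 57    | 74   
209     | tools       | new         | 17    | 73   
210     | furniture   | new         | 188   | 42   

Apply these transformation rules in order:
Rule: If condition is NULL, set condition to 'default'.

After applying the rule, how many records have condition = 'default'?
2

Step 1: Count records where condition IS NULL
Step 2: Found 2 records with NULL condition
Step 3: These records will have condition set to 'default'
Step 4: Records already having condition = 'default': 0
Step 5: Answer: 2 + 0 = 2 records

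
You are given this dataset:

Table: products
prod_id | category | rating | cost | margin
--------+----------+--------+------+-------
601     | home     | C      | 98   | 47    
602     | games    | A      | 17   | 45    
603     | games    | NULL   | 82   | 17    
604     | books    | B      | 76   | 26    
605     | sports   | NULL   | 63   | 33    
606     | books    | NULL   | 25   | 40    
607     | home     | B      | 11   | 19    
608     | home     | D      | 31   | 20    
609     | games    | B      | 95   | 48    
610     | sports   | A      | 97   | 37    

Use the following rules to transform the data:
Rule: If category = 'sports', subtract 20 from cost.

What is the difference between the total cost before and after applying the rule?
40

Step 1: Original sum of cost = 595
Step 2: 2 records have category = 'sports'
Step 3: Each affected record changes by -20
Step 4: Total change = 2 × -20 = -40
Step 5: New sum = 595 + -40 = 555
Step 6: Difference = |555 - 595| = 40
        (Sum decreased by 40)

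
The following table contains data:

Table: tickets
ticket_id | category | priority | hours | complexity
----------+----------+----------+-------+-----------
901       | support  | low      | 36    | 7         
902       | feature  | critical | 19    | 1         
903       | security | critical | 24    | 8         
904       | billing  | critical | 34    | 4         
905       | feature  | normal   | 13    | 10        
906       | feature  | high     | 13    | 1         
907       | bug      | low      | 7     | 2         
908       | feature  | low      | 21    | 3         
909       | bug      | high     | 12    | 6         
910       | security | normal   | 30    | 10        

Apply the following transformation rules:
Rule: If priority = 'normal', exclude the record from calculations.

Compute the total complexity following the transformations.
32

Step 1: Identify records where priority = 'normal'
Step 2: The excluded records sum to 20
Step 3: Original total complexity = 52
Step 4: Remaining total = 52 - 20 = 32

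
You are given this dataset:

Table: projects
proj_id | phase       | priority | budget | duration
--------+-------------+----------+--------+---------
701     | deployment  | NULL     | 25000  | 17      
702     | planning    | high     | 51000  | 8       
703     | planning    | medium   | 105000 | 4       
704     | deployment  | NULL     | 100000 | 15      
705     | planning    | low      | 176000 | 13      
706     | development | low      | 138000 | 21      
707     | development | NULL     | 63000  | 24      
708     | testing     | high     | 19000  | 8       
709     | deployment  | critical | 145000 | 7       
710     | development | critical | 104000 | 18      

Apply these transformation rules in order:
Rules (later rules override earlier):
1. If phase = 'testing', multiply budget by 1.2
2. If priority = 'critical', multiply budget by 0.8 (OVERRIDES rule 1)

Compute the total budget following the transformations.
880000.0

Step 1: Rule 2 takes priority for records with priority = 'critical'
  - 2 records: 249000 × 0.8 = 199200.0
Step 2: Rule 1 applies to remaining records with phase = 'testing'
  - 1 records: 19000 × 1.2 = 22800.0
Step 3: Other records unchanged: 658000
Step 4: Final sum = 199200.0 + 22800.0 + 658000 = 880000.0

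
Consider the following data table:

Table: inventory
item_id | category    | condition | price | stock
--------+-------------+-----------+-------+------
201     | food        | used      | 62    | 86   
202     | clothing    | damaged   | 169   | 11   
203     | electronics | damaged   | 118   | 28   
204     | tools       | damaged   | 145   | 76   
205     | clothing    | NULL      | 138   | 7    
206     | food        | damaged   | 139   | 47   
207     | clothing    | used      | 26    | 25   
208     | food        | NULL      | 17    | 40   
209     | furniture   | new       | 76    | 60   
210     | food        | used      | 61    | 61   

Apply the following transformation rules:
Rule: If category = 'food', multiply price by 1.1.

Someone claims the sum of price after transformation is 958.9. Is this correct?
No, the correct result is 978.9.

Step 1: Calculate the correct sum after transformation
Step 2: Apply multiplier 1.1 to records where category = 'food'
Step 3: Correct result = 978.9
Step 4: Claimed result = 958.9
Step 5: 978.9 ≠ 958.9
Conclusion: The claimed result is incorrect. The correct answer is 978.9.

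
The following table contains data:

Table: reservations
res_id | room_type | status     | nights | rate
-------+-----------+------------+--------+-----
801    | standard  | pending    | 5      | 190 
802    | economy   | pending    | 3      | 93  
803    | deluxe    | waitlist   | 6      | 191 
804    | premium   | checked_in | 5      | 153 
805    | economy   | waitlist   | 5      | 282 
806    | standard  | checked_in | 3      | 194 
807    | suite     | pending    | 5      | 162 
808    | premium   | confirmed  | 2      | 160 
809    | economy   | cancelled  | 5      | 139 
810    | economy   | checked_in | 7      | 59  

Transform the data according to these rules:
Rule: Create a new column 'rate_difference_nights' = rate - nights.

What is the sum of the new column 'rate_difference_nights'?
1577

Step 1: For each record, compute rate - nights
Example calculations:
  190 - 5 = 185
  93 - 3 = 90
  191 - 6 = 185
  ...
Step 2: Sum all derived values
Step 3: Total = 1577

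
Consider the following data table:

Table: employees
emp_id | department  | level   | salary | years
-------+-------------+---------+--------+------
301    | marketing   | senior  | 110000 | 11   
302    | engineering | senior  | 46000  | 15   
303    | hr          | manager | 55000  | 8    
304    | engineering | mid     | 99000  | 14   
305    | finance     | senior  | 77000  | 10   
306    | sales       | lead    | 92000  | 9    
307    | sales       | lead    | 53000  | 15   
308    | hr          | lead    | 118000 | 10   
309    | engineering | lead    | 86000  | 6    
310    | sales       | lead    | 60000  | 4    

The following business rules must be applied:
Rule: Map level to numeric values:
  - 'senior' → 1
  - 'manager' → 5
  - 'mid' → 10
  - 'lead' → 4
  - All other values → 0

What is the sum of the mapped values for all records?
38

Step 1: Apply mapping to each record
Step 2: Count by status:
  'senior': 3 records × 1 = 3
  'manager': 1 records × 5 = 5
  'mid': 1 records × 10 = 10
  'lead': 5 records × 4 = 20
Step 3: Sum all mapped values = 38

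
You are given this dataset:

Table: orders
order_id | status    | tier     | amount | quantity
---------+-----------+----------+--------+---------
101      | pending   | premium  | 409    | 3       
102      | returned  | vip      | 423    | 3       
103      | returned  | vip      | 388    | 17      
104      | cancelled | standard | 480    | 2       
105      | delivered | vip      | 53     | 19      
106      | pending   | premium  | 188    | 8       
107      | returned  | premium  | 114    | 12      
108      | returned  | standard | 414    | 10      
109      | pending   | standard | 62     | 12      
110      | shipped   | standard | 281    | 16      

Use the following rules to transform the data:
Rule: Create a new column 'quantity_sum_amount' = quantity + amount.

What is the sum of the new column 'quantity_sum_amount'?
2914

Step 1: For each record, compute quantity + amount
Example calculations:
  3 + 409 = 412
  3 + 423 = 426
  17 + 388 = 405
  ...
Step 2: Sum all derived values
Step 3: Total = 2914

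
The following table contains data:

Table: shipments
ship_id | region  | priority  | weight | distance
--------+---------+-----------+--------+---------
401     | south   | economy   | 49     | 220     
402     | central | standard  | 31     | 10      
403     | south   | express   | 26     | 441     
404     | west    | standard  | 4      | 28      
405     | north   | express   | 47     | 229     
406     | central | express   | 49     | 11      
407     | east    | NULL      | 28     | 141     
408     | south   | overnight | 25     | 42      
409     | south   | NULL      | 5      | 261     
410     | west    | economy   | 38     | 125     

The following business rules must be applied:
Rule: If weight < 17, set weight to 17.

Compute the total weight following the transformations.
327

Step 1: 2 records have weight < 17
Step 2: These records originally summed to 9
Step 3: After setting to minimum: 2 × 17 = 34
Step 4: Unaffected records sum: 293
Step 5: Final sum = 34 + 293 = 327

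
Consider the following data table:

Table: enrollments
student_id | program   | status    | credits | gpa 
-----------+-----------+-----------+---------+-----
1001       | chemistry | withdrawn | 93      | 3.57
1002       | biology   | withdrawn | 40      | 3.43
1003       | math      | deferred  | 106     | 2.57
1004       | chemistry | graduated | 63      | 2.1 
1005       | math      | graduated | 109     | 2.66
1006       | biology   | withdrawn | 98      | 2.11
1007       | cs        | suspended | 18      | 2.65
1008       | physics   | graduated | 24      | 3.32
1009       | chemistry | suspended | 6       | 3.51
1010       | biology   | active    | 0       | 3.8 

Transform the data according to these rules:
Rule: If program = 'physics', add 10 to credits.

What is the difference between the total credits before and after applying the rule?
10

Step 1: Original sum of credits = 557
Step 2: 1 records have program = 'physics'
Step 3: Each affected record changes by 10
Step 4: Total change = 1 × 10 = 10
Step 5: New sum = 557 + 10 = 567
Step 6: Difference = |567 - 557| = 10
        (Sum increased by 10)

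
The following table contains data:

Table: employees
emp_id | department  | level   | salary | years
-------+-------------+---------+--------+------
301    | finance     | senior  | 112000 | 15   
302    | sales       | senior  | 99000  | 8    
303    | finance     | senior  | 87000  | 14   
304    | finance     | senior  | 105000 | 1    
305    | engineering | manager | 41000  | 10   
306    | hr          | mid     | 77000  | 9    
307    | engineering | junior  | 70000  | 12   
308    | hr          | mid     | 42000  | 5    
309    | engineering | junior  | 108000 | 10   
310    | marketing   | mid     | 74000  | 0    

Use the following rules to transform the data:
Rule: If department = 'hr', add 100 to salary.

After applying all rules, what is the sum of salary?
815200

Step 1: Count records where department = 'hr': 2
Step 2: Total bonus added: 2 × 100 = 200
Step 3: Original sum of salary: 815000
Step 4: Final sum = 815000 + 200 = 815200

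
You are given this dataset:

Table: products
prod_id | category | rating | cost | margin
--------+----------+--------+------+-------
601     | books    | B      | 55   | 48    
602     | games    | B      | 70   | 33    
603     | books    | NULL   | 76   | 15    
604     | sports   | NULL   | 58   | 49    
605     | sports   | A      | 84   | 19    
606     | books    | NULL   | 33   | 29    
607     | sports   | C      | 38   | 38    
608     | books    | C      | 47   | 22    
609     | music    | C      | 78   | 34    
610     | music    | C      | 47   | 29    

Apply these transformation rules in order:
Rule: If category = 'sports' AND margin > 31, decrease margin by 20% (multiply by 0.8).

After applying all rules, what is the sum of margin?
298.6

Step 1: Find records where category = 'sports' AND margin > 31
Step 2: 2 records match, summing to 87
Step 3: After multiplier: 87 × 0.8 = 69.6
Step 4: Unaffected records sum: 229
Step 5: Final sum = 69.6 + 229 = 298.6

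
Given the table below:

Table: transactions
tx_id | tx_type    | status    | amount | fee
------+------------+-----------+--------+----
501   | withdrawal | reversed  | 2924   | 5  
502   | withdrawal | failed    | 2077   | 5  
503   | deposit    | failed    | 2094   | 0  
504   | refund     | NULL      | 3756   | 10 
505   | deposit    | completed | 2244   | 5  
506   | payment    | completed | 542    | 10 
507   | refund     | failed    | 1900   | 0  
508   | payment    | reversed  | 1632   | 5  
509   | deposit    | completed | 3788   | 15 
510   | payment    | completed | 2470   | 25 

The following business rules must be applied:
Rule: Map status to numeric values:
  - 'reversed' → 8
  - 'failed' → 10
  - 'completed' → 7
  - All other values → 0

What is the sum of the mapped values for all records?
74

Step 1: Apply mapping to each record
Step 2: Count by status:
  'reversed': 2 records × 8 = 16
  'failed': 3 records × 10 = 30
  'completed': 4 records × 7 = 28
Step 3: Sum all mapped values = 74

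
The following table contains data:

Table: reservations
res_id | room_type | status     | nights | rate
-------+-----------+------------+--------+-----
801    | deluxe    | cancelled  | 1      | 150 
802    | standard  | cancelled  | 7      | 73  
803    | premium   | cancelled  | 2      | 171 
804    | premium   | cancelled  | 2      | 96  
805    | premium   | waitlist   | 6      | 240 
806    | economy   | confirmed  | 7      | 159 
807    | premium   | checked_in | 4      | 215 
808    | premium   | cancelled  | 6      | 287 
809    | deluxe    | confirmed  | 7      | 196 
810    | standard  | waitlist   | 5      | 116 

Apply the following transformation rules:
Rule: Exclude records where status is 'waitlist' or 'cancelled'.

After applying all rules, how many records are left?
3

Step 1: Count records to exclude
  - 2 (waitlist) + 5 (cancelled) = 7 records
Step 2: Total records: 10
Step 3: Remaining = 10 - 7 = 3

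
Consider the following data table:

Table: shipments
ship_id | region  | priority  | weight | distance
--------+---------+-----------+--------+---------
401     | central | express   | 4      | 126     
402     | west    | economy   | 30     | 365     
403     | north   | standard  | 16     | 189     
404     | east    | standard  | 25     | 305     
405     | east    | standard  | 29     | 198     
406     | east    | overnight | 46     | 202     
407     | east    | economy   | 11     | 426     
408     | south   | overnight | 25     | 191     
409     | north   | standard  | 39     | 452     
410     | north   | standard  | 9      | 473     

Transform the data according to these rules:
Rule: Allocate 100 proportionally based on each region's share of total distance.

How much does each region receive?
central: 4.3, east: 38.64, north: 38.06, south: 6.53, west: 12.47

Step 1: Calculate total distance = 2927
Step 2: Calculate each region's proportion:
  central: 126/2927 = 4.30% → 4.3
  east: 1131/2927 = 38.64% → 38.64
  north: 1114/2927 = 38.06% → 38.06
  south: 191/2927 = 6.53% → 6.53
  west: 365/2927 = 12.47% → 12.47
Step 3: Verify: sum of allocations ≈ 100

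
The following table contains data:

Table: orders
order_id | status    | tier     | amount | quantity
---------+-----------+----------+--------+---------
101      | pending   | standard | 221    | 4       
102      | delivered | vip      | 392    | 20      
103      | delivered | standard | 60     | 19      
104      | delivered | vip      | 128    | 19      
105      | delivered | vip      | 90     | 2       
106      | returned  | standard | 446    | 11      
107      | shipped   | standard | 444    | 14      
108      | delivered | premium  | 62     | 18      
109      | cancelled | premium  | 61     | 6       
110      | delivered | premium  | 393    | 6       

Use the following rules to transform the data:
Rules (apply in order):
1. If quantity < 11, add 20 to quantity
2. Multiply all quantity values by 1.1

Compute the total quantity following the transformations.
218.9

Step 1: Apply Rule 1 - Add 20 to records with quantity < 11
  - 4 records affected: 18 + (4 × 20) = 98
  - Unaffected records: 101
  - Sum after Rule 1: 199
Step 2: Apply Rule 2 - Multiply all by 1.1
  - 199 × 1.1 = 218.9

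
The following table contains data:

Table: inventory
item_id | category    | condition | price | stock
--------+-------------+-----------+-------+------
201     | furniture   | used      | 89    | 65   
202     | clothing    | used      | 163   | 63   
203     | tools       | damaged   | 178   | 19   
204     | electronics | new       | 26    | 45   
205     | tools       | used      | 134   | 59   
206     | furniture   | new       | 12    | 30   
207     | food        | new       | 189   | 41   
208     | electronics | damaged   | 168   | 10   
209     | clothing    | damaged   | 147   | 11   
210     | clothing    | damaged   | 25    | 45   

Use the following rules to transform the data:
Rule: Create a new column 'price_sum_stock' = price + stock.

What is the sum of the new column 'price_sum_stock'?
1519

Step 1: For each record, compute price + stock
Example calculations:
  89 + 65 = 154
  163 + 63 = 226
  178 + 19 = 197
  ...
Step 2: Sum all derived values
Step 3: Total = 1519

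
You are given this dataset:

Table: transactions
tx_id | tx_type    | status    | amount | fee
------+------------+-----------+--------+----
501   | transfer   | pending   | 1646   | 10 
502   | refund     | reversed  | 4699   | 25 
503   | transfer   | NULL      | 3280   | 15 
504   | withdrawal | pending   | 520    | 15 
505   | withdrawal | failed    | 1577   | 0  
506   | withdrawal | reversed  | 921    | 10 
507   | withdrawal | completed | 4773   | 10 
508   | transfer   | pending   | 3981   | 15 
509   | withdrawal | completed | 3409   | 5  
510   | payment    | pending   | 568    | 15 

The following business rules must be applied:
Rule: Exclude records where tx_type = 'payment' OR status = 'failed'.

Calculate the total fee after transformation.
105

Step 1: Find records where tx_type = 'payment' OR status = 'failed'
Step 2: 2 records match, summing to 15
Step 3: Original sum: 120
Step 4: Remaining sum = 120 - 15 = 105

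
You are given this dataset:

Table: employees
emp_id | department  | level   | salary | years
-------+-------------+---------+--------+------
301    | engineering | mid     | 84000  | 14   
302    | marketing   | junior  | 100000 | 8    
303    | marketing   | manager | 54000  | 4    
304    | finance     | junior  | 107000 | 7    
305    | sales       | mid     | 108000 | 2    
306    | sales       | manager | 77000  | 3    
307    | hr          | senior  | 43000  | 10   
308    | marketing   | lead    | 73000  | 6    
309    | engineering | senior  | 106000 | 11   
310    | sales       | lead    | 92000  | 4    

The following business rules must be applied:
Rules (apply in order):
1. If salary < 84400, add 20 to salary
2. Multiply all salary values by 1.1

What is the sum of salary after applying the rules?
928510.0

Step 1: Apply Rule 1 - Add 20 to records with salary < 84400
  - 5 records affected: 331000 + (5 × 20) = 331100
  - Unaffected records: 513000
  - Sum after Rule 1: 844100
Step 2: Apply Rule 2 - Multiply all by 1.1
  - 844100 × 1.1 = 928510.0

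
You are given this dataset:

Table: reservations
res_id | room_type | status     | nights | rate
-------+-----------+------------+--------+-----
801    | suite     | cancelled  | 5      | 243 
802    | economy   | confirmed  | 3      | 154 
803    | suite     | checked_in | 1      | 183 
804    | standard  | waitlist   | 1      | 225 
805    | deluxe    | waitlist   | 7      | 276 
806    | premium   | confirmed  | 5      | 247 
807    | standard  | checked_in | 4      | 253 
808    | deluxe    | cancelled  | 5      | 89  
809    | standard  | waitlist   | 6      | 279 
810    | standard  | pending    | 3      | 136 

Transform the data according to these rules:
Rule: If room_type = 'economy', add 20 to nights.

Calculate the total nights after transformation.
60

Step 1: Count records where room_type = 'economy': 1
Step 2: Total bonus added: 1 × 20 = 20
Step 3: Original sum of nights: 40
Step 4: Final sum = 40 + 20 = 60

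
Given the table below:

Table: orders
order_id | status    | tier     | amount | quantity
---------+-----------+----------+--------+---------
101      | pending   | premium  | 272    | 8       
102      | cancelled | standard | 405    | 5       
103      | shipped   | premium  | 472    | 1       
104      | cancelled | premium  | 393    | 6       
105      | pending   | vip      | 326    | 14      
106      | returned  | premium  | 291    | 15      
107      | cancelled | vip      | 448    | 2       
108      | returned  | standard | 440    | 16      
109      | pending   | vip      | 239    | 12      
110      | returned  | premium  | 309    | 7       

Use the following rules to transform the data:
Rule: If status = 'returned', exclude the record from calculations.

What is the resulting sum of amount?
2555

Step 1: Identify records where status = 'returned'
Step 2: The excluded records sum to 1040
Step 3: Original total amount = 3595
Step 4: Remaining total = 3595 - 1040 = 2555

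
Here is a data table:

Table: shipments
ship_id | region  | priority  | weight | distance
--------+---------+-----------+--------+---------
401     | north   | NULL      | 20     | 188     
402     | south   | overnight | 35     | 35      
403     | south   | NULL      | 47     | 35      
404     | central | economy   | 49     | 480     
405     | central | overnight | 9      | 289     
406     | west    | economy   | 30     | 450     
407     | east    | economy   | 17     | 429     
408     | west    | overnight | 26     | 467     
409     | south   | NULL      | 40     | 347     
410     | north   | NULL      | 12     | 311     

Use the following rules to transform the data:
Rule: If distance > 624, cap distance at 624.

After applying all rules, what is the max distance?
480

Step 1: Original maximum distance = 480
Step 2: Check cap of 624 against maximum
Step 3: No records exceed the cap (max 480 <= cap 624), so no capping applies
Step 4: Maximum after transformation = 480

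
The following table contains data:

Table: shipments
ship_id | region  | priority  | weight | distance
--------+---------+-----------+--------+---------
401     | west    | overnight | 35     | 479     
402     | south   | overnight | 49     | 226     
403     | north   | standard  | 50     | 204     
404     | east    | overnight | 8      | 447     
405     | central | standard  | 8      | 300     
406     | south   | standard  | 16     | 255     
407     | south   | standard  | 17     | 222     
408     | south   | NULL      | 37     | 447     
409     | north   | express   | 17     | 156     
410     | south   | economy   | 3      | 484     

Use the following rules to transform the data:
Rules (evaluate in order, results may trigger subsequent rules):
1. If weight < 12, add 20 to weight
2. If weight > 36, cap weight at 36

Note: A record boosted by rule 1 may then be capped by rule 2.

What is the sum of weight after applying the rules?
272

Step 1: Apply rule 1 to records with weight < 12
  - 3 records get bonus of 20
  - Of these, 0 records then exceed 36 and get capped
Step 2: Apply rule 2 to records with weight > 36
  - 3 records (original) are capped
Step 3: Calculate final sum = 272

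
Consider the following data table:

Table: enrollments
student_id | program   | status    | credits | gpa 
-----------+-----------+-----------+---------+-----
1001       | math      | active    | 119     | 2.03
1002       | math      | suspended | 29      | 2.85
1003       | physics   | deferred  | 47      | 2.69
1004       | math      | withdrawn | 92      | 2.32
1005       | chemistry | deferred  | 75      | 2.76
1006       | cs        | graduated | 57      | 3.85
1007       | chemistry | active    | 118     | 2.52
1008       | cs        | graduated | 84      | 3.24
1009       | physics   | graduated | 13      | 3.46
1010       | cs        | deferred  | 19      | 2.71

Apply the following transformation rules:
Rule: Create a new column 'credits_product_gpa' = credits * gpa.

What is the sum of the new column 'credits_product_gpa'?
1756.53

Step 1: For each record, compute credits * gpa
Example calculations:
  119 * 2.03 = 241.57
  29 * 2.85 = 82.65
  47 * 2.69 = 126.43
  ...
Step 2: Sum all derived values
Step 3: Total = 1756.53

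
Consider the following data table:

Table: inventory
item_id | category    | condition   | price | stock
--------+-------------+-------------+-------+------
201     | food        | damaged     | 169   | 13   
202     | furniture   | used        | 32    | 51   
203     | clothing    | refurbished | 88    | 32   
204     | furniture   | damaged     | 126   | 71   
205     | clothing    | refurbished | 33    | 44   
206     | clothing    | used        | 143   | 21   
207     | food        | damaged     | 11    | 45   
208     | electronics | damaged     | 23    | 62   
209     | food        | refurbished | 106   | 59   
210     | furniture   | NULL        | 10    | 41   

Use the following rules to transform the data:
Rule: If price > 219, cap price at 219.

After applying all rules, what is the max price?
169

Step 1: Original maximum price = 169
Step 2: Check cap of 219 against maximum
Step 3: No records exceed the cap (max 169 <= cap 219), so no capping applies
Step 4: Maximum after transformation = 169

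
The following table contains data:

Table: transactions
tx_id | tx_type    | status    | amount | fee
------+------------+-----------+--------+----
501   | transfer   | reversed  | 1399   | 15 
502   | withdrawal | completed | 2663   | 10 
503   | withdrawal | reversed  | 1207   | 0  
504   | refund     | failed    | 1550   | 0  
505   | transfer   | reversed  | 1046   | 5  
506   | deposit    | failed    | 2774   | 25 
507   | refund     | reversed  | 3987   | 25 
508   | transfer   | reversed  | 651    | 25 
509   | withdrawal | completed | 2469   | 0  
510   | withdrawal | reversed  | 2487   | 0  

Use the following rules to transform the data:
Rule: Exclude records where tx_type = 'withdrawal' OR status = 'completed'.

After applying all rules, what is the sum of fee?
95

Step 1: Find records where tx_type = 'withdrawal' OR status = 'completed'
Step 2: 4 records match, summing to 10
Step 3: Original sum: 105
Step 4: Remaining sum = 105 - 10 = 95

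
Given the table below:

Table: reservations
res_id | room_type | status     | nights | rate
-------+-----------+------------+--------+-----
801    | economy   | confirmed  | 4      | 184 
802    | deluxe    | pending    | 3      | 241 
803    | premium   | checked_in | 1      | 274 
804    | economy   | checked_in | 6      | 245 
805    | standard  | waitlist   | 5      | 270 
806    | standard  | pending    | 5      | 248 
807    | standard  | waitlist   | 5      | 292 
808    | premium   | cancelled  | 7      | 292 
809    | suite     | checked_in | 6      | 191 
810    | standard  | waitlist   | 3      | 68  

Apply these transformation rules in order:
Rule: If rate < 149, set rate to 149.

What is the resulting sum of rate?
2386

Step 1: 1 records have rate < 149
Step 2: These records originally summed to 68
Step 3: After setting to minimum: 1 × 149 = 149
Step 4: Unaffected records sum: 2237
Step 5: Final sum = 149 + 2237 = 2386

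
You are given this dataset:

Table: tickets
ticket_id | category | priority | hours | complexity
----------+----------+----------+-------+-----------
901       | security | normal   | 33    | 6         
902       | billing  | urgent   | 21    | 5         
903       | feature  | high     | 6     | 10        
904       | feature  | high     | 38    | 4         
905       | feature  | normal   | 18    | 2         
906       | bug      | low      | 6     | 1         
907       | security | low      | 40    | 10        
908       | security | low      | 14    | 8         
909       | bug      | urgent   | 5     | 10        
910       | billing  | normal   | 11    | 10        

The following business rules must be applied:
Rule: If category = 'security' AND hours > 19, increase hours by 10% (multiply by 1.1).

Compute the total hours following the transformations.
199.3

Step 1: Find records where category = 'security' AND hours > 19
Step 2: 2 records match, summing to 73
Step 3: After multiplier: 73 × 1.1 = 80.3
Step 4: Unaffected records sum: 119
Step 5: Final sum = 80.3 + 119 = 199.3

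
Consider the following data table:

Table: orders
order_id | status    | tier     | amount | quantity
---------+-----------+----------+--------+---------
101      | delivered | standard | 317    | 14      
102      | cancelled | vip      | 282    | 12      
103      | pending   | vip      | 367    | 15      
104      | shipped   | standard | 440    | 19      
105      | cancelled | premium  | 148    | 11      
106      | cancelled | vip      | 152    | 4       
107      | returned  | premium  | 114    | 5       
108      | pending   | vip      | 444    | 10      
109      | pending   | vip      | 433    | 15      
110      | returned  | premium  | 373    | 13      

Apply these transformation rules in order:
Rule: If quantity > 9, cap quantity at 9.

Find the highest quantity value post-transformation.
9

Step 1: Original maximum quantity = 19
Step 2: Apply cap at 9
Step 3: 8 records had quantity > 9 and were capped
Step 4: Maximum after transformation = 9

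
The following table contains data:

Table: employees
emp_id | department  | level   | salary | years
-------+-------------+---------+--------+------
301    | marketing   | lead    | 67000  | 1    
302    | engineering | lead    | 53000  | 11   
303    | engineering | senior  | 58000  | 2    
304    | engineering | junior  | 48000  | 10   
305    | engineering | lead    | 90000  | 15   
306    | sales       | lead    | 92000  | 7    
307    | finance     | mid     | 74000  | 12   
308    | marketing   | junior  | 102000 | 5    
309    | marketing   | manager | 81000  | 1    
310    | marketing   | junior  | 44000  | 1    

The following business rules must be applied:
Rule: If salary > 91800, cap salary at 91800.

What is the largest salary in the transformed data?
91800

Step 1: Original maximum salary = 102000
Step 2: Apply cap at 91800
Step 3: 2 records had salary > 91800 and were capped
Step 4: Maximum after transformation = 91800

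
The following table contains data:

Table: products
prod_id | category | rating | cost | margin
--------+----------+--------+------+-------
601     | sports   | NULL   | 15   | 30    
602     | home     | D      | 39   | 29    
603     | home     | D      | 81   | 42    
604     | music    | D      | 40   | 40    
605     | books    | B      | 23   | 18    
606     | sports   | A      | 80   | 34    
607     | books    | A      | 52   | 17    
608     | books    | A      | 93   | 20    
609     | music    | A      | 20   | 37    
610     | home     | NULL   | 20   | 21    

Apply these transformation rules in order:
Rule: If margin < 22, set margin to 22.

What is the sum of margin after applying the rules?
300

Step 1: 4 records have margin < 22
Step 2: These records originally summed to 76
Step 3: After setting to minimum: 4 × 22 = 88
Step 4: Unaffected records sum: 212
Step 5: Final sum = 88 + 212 = 300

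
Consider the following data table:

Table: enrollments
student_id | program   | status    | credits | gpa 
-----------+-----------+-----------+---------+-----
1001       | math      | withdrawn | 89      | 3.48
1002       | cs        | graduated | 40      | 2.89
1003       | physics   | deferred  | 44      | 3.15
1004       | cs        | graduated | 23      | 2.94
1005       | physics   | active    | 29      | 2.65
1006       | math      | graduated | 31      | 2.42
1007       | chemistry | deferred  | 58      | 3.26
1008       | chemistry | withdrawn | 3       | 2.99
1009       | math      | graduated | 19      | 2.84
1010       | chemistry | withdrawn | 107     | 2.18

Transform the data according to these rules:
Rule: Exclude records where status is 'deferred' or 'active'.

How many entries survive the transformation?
7

Step 1: Count records to exclude
  - 2 (deferred) + 1 (active) = 3 records
Step 2: Total records: 10
Step 3: Remaining = 10 - 3 = 7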